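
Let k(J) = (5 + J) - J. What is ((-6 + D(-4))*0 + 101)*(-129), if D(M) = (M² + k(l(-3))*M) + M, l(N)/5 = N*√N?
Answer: -13029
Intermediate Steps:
l(N) = 5*N^(3/2) (l(N) = 5*(N*√N) = 5*N^(3/2))
k(J) = 5
D(M) = M² + 6*M (D(M) = (M² + 5*M) + M = M² + 6*M)
((-6 + D(-4))*0 + 101)*(-129) = ((-6 - 4*(6 - 4))*0 + 101)*(-129) = ((-6 - 4*2)*0 + 101)*(-129) = ((-6 - 8)*0 + 101)*(-129) = (-14*0 + 101)*(-129) = (0 + 101)*(-129) = 101*(-129) = -13029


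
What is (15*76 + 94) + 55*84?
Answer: 5854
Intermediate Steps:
(15*76 + 94) + 55*84 = (1140 + 94) + 4620 = 1234 + 4620 = 5854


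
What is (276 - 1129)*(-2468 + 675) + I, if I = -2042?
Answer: 1527387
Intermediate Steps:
(276 - 1129)*(-2468 + 675) + I = (276 - 1129)*(-2468 + 675) - 2042 = -853*(-1793) - 2042 = 1529429 - 2042 = 1527387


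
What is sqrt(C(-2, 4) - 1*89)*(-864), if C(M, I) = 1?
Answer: -1728*I*sqrt(22) ≈ -8105.0*I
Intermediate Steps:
sqrt(C(-2, 4) - 1*89)*(-864) = sqrt(1 - 1*89)*(-864) = sqrt(1 - 89)*(-864) = sqrt(-88)*(-864) = (2*I*sqrt(22))*(-864) = -1728*I*sqrt(22)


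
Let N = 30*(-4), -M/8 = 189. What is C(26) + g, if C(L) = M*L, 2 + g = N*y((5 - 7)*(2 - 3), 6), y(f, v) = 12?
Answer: -40754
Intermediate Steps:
M = -1512 (M = -8*189 = -1512)
N = -120
g = -1442 (g = -2 - 120*12 = -2 - 1440 = -1442)
C(L) = -1512*L
C(26) + g = -1512*26 - 1442 = -39312 - 1442 = -40754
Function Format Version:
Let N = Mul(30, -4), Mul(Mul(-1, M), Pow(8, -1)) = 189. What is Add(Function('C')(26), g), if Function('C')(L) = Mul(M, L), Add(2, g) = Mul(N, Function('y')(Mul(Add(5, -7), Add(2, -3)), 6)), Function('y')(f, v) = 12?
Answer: -40754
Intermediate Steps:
M = -1512 (M = Mul(-8, 189) = -1512)
N = -120
g = -1442 (g = Add(-2, Mul(-120, 12)) = Add(-2, -1440) = -1442)
Function('C')(L) = Mul(-1512, L)
Add(Function('C')(26), g) = Add(Mul(-1512, 26), -1442) = Add(-39312, -1442) = -40754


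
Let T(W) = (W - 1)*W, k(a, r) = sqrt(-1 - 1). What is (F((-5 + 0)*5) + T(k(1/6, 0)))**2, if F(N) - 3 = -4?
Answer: 7 + 6*I*sqrt(2) ≈ 7.0 + 8.4853*I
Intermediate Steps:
F(N) = -1 (F(N) = 3 - 4 = -1)
k(a, r) = I*sqrt(2) (k(a, r) = sqrt(-2) = I*sqrt(2))
T(W) = W*(-1 + W) (T(W) = (-1 + W)*W = W*(-1 + W))
(F((-5 + 0)*5) + T(k(1/6, 0)))**2 = (-1 + (I*sqrt(2))*(-1 + I*sqrt(2)))**2 = (-1 + I*sqrt(2)*(-1 + I*sqrt(2)))**2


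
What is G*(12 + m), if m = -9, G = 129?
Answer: 387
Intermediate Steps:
G*(12 + m) = 129*(12 - 9) = 129*3 = 387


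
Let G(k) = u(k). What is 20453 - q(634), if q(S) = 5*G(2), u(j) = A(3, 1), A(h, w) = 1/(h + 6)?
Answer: 184072/9 ≈ 20452.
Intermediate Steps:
A(h, w) = 1/(6 + h)
u(j) = ⅑ (u(j) = 1/(6 + 3) = 1/9 = ⅑)
G(k) = ⅑
q(S) = 5/9 (q(S) = 5*(⅑) = 5/9)
20453 - q(634) = 20453 - 1*5/9 = 20453 - 5/9 = 184072/9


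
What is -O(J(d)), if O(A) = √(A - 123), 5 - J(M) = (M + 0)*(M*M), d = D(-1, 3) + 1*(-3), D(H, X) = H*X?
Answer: -7*√2 ≈ -9.8995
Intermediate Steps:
d = -6 (d = -1*3 + 1*(-3) = -3 - 3 = -6)
J(M) = 5 - M³ (J(M) = 5 - (M + 0)*M*M = 5 - M*M² = 5 - M³)
O(A) = √(-123 + A)
-O(J(d)) = -√(-123 + (5 - 1*(-6)³)) = -√(-123 + (5 - 1*(-216))) = -√(-123 + (5 + 216)) = -√(-123 + 221) = -√98 = -7*√2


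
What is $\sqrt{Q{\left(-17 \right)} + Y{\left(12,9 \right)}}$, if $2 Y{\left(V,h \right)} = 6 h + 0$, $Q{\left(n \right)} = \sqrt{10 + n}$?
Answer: $\sqrt{27 + i \sqrt{7}} \approx 5.2024 + 0.25428 i$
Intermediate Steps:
$Y{\left(V,h \right)} = 3 h$ ($Y{\left(V,h \right)} = \frac{6 h + 0}{2} = \frac{6 h}{2} = 3 h$)
$\sqrt{Q{\left(-17 \right)} + Y{\left(12,9 \right)}} = \sqrt{\sqrt{10 - 17} + 3 \cdot 9} = \sqrt{\sqrt{-7} + 27} = \sqrt{i \sqrt{7} + 27} = \sqrt{27 + i \sqrt{7}}$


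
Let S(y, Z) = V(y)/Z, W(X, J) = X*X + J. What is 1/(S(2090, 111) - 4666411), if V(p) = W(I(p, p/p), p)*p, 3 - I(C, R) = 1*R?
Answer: -37/171198387 ≈ -2.1612e-7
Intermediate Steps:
I(C, R) = 3 - R
W(X, J) = J + X² (W(X, J) = X² + J = J + X²)
V(p) = p*(4 + p) (V(p) = (p + (3 - p/p)²)*p = (p + (3 - 1*1)²)*p = (p + (3 - 1)²)*p = (p + 2²)*p = (p + 4)*p = (4 + p)*p = p*(4 + p))
S(y, Z) = y*(4 + y)/Z (S(y, Z) = (y*(4 + y))/Z = y*(4 + y)/Z)
1/(S(2090, 111) - 4666411) = 1/(2090*(4 + 2090)/111 - 4666411) = 1/(2090*(1/111)*2094 - 4666411) = 1/(1458820/37 - 4666411) = 1/(-171198387/37) = -37/171198387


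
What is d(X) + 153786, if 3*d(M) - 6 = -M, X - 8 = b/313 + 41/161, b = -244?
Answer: 23249139359/151179 ≈ 1.5379e+5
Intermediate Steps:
X = 376693/50393 (X = 8 + (-244/313 + 41/161) = 8 - 26451/50393 = 376693/50393 ≈ 7.4751)
d(M) = 2 - M/3 (d(M) = 2 + (-M)/3 = 2 - M/3)
d(X) + 153786 = (2 - 1/3*376693/50393) + 153786 = (2 - 376693/151179) + 153786 = -74335/151179 + 153786 = 23249139359/151179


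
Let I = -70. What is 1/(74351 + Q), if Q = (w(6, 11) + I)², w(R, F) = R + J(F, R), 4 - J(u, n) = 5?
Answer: 1/78576 ≈ 1.2727e-5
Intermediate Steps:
J(u, n) = -1 (J(u, n) = 4 - 1*5 = 4 - 5 = -1)
w(R, F) = -1 + R (w(R, F) = R - 1 = -1 + R)
Q = 4225 (Q = ((-1 + 6) - 70)² = (5 - 70)² = (-65)² = 4225)
1/(74351 + Q) = 1/(74351 + 4225) = 1/78576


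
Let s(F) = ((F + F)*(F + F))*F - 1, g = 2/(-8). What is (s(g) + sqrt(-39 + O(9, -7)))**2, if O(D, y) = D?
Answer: (17 - 16*I*sqrt(30))**2/256 ≈ -28.871 - 11.639*I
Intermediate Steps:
g = -1/4 (g = 2*(-1/8) = -1/4 ≈ -0.25000)
s(F) = -1 + 4*F**3 (s(F) = ((2*F)*(2*F))*F - 1 = (4*F**2)*F - 1 = 4*F**3 - 1 = -1 + 4*F**3)
(s(g) + sqrt(-39 + O(9, -7)))**2 = ((-1 + 4*(-1/4)**3) + sqrt(-39 + 9))**2 = ((-1 + 4*(-1/64)) + sqrt(-30))**2 = ((-1 - 1/16) + I*sqrt(30))**2 = (-17/16 + I*sqrt(30))**2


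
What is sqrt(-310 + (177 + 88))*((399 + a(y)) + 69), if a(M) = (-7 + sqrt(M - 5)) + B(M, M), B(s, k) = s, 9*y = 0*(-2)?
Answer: -15 + 1383*I*sqrt(5) ≈ -15.0 + 3092.5*I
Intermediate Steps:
y = 0 (y = (0*(-2))/9 = (1/9)*0 = 0)
a(M) = -7 + M + sqrt(-5 + M) (a(M) = (-7 + sqrt(M - 5)) + M = (-7 + sqrt(-5 + M)) + M = -7 + M + sqrt(-5 + M))
sqrt(-310 + (177 + 88))*((399 + a(y)) + 69) = sqrt(-310 + (177 + 88))*((399 + (-7 + 0 + sqrt(-5 + 0))) + 69) = sqrt(-310 + 265)*((399 + (-7 + 0 + sqrt(-5))) + 69) = sqrt(-45)*((399 + (-7 + 0 + I*sqrt(5))) + 69) = (3*I*sqrt(5))*((399 + (-7 + I*sqrt(5))) + 69) = (3*I*sqrt(5))*((392 + I*sqrt(5)) + 69) = (3*I*sqrt(5))*(461 + I*sqrt(5)) = 3*I*sqrt(5)*(461 + I*sqrt(5))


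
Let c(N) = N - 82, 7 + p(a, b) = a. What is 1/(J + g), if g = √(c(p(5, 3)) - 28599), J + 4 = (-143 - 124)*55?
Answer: -14689/215795404 - 3*I*√3187/215795404 ≈ -6.8069e-5 - 7.8482e-7*I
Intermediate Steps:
J = -14689 (J = -4 + (-143 - 124)*55 = -4 - 267*55 = -4 - 14685 = -14689)
p(a, b) = -7 + a
c(N) = -82 + N
g = 3*I*√3187 (g = √((-82 + (-7 + 5)) - 28599) = √((-82 - 2) - 28599) = √(-84 - 28599) = √(-28683) = 3*I*√3187 ≈ 169.36*I)
1/(J + g) = 1/(-14689 + 3*I*√3187)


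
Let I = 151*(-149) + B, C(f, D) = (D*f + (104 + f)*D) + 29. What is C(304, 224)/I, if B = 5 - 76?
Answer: -159517/22570 ≈ -7.0677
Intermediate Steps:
B = -71
C(f, D) = 29 + D*f + D*(104 + f) (C(f, D) = (D*f + D*(104 + f)) + 29 = 29 + D*f + D*(104 + f))
I = -22570 (I = 151*(-149) - 71 = -22499 - 71 = -22570)
C(304, 224)/I = (29 + 104*224 + 2*224*304)/(-22570) = (29 + 23296 + 136192)*(-1/22570) = 159517*(-1/22570) = -159517/22570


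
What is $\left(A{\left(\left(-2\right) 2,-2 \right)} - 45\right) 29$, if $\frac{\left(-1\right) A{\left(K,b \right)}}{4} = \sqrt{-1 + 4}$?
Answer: $-1305 - 116 \sqrt{3} \approx -1505.9$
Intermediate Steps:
$A{\left(K,b \right)} = - 4 \sqrt{3}$ ($A{\left(K,b \right)} = - 4 \sqrt{-1 + 4} = - 4 \sqrt{3}$)
$\left(A{\left(\left(-2\right) 2,-2 \right)} - 45\right) 29 = \left(- 4 \sqrt{3} - 45\right) 29 = \left(-45 - 4 \sqrt{3}\right) 29 = -1305 - 116 \sqrt{3}$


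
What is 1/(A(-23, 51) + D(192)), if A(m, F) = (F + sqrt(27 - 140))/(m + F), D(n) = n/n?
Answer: 1106/3177 - 14*I*sqrt(113)/3177 ≈ 0.34813 - 0.046844*I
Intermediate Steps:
D(n) = 1
A(m, F) = (F + I*sqrt(113))/(F + m) (A(m, F) = (F + sqrt(-113))/(F + m) = (F + I*sqrt(113))/(F + m))
1/(A(-23, 51) + D(192)) = 1/((51 + I*sqrt(113))/(51 - 23) + 1) = 1/((51 + I*sqrt(113))/28 + 1) = 1/((51/28 + I*sqrt(113)/28) + 1) = 1/(79/28 + I*sqrt(113)/28)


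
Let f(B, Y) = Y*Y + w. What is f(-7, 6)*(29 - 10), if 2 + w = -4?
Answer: 570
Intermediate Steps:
w = -6 (w = -2 - 4 = -6)
f(B, Y) = -6 + Y² (f(B, Y) = Y*Y - 6 = Y² - 6 = -6 + Y²)
f(-7, 6)*(29 - 10) = (-6 + 6²)*(29 - 10) = (-6 + 36)*19 = 30*19 = 570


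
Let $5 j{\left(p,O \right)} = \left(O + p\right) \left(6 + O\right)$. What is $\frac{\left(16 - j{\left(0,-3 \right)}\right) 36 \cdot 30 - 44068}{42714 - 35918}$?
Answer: $- \frac{6211}{1699} \approx -3.6557$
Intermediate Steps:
$j{\left(p,O \right)} = \frac{\left(6 + O\right) \left(O + p\right)}{5}$ ($j{\left(p,O \right)} = \frac{\left(O + p\right) \left(6 + O\right)}{5} = \frac{\left(6 + O\right) \left(O + p\right)}{5}$)
$\frac{\left(16 - j{\left(0,-3 \right)}\right) 36 \cdot 30 - 44068}{42714 - 35918} = \frac{\left(16 - \left(\frac{\left(-3\right)^{2}}{5} + \frac{6}{5} \left(-3\right) + \frac{6}{5} \cdot 0 + \frac{1}{5} \left(-3\right) 0\right)\right) 36 \cdot 30 - 44068}{42714 - 35918} = \frac{\left(16 - \left(\frac{1}{5} \cdot 9 - \frac{18}{5} + 0 + 0\right)\right) 36 \cdot 30 - 44068}{6796} = \left(\left(16 - \left(\frac{9}{5} - \frac{18}{5} + 0 + 0\right)\right) 36 \cdot 30 - 44068\right) \frac{1}{6796} = \left(\left(16 - - \frac{9}{5}\right) 36 \cdot 30 - 44068\right) \frac{1}{6796} = \left(\left(16 + \frac{9}{5}\right) 36 \cdot 30 - 44068\right) \frac{1}{6796} = \left(\frac{89}{5} \cdot 36 \cdot 30 - 44068\right) \frac{1}{6796} = \left(\frac{3204}{5} \cdot 30 - 44068\right) \frac{1}{6796} = \left(19224 - 44068\right) \frac{1}{6796} = \left(-24844\right) \frac{1}{6796} = - \frac{6211}{1699}$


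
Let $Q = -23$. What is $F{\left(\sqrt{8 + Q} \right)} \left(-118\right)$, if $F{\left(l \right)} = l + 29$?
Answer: $-3422 - 118 i \sqrt{15} \approx -3422.0 - 457.01 i$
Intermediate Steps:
$F{\left(l \right)} = 29 + l$
$F{\left(\sqrt{8 + Q} \right)} \left(-118\right) = \left(29 + \sqrt{8 - 23}\right) \left(-118\right) = \left(29 + \sqrt{-15}\right) \left(-118\right) = \left(29 + i \sqrt{15}\right) \left(-118\right) = -3422 - 118 i \sqrt{15}$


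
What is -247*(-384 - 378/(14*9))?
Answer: 95589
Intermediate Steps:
-247*(-384 - 378/(14*9)) = -247*(-384 - 378/126) = -247*(-384 - 378*1/126) = -247*(-384 - 3) = -247*(-387) = 95589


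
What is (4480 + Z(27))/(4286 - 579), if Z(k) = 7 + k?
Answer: 4514/3707 ≈ 1.2177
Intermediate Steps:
(4480 + Z(27))/(4286 - 579) = (4480 + (7 + 27))/(4286 - 579) = (4480 + 34)/3707 = 4514*(1/3707) = 4514/3707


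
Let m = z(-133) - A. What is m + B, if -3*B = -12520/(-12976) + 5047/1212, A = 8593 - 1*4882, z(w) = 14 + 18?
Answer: -10853661991/2948796 ≈ -3680.7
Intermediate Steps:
z(w) = 32
A = 3711 (A = 8593 - 4882 = 3711)
B = -5041507/2948796 (B = -(-12520/(-12976) + 5047/1212)/3 = -(-12520*(-1/12976) + 5047*(1/1212))/3 = -(1565/1622 + 5047/1212)/3 = -⅓*5041507/982932 = -5041507/2948796 ≈ -1.7097)
m = -3679 (m = 32 - 1*3711 = 32 - 3711 = -3679)
m + B = -3679 - 5041507/2948796 = -10853661991/2948796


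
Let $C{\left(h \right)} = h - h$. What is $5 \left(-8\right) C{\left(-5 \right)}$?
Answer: $0$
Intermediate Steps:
$C{\left(h \right)} = 0$
$5 \left(-8\right) C{\left(-5 \right)} = 5 \left(-8\right) 0 = \left(-40\right) 0 = 0$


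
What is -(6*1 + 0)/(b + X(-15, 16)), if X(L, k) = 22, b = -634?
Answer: 1/102 ≈ 0.0098039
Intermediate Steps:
-(6*1 + 0)/(b + X(-15, 16)) = -(6*1 + 0)/(-634 + 22) = -(6 + 0)/(-612) = -(-1)*6/612 = -1*(-1/102) = 1/102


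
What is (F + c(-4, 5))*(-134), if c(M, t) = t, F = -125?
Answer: 16080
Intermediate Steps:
(F + c(-4, 5))*(-134) = (-125 + 5)*(-134) = -120*(-134) = 16080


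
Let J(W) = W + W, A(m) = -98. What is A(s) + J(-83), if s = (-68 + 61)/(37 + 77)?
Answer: -264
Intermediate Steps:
s = -7/114 ≈ -0.061404
J(W) = 2*W
A(s) + J(-83) = -98 + 2*(-83) = -98 - 166 = -264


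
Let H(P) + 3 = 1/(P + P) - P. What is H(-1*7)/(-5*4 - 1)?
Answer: -55/294 ≈ -0.18707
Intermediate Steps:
H(P) = -3 + 1/(2*P) - P (H(P) = -3 + (1/(P + P) - P) = -3 + (1/(2*P) - P) = -3 + 1/(2*P) - P)
H(-1*7)/(-5*4 - 1) = (-3 + 1/(2*((-1*7))) - (-1)*7)/(-5*4 - 1) = (-3 + (½)/(-7) - 1*(-7))/(-20 - 1) = (-3 + (½)*(-⅐) + 7)/(-21) = -(-3 - 1/14 + 7)/21 = -1/21*55/14 = -55/294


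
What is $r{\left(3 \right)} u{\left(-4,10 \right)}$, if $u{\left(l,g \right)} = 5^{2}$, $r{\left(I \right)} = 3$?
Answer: $75$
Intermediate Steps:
$u{\left(l,g \right)} = 25$
$r{\left(3 \right)} u{\left(-4,10 \right)} = 3 \cdot 25 = 75$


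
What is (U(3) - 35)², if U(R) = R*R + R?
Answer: 529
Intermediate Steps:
U(R) = R + R² (U(R) = R² + R = R + R²)
(U(3) - 35)² = (3*(1 + 3) - 35)² = (3*4 - 35)² = (12 - 35)² = (-23)² = 529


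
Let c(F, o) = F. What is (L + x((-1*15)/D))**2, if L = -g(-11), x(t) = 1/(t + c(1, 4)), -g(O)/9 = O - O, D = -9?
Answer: 9/64 ≈ 0.14063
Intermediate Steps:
g(O) = 0 (g(O) = -9*(O - O) = -9*0 = 0)
x(t) = 1/(1 + t) (x(t) = 1/(t + 1) = 1/(1 + t))
L = 0 (L = -1*0 = 0)
(L + x((-1*15)/D))**2 = (0 + 1/(1 - 1*15/(-9)))**2 = (0 + 1/(1 - 15*(-1/9)))**2 = (0 + 1/(1 + 5/3))**2 = (0 + 1/(8/3))**2 = (0 + 3/8)**2 = (3/8)**2 = 9/64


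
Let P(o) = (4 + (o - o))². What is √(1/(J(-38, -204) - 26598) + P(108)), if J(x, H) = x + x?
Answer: √11384009742/26674 ≈ 4.0000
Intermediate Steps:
J(x, H) = 2*x
P(o) = 16 (P(o) = (4 + 0)² = 4² = 16)
√(1/(J(-38, -204) - 26598) + P(108)) = √(1/(2*(-38) - 26598) + 16) = √(1/(-76 - 26598) + 16) = √(1/(-26674) + 16) = √(-1/26674 + 16) = √(426783/26674) = √11384009742/26674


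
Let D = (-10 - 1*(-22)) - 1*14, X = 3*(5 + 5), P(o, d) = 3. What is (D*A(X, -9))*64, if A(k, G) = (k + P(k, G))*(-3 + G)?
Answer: 50688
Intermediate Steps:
X = 30 (X = 3*10 = 30)
D = -2 (D = (-10 + 22) - 14 = 12 - 14 = -2)
A(k, G) = (-3 + G)*(3 + k) (A(k, G) = (k + 3)*(-3 + G) = (3 + k)*(-3 + G) = (-3 + G)*(3 + k))
(D*A(X, -9))*64 = -2*(-9 - 3*30 + 3*(-9) - 9*30)*64 = -2*(-9 - 90 - 27 - 270)*64 = -2*(-396)*64 = 792*64 = 50688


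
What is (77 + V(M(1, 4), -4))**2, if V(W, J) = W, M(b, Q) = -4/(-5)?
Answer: 151321/25 ≈ 6052.8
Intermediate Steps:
M(b, Q) = 4/5 (M(b, Q) = -4*(-1/5) = 4/5)
(77 + V(M(1, 4), -4))**2 = (77 + 4/5)**2 = (389/5)**2 = 151321/25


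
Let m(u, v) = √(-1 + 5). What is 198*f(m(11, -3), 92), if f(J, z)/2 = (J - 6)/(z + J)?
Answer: -792/47 ≈ -16.851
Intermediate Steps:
m(u, v) = 2 (m(u, v) = √4 = 2)
f(J, z) = 2*(-6 + J)/(J + z) (f(J, z) = 2*((J - 6)/(z + J)) = 2*((-6 + J)/(J + z)) = 2*(-6 + J)/(J + z))
198*f(m(11, -3), 92) = 198*(2*(-6 + 2)/(2 + 92)) = 198*(2*(-4)/94) = 198*(2*(1/94)*(-4)) = 198*(-4/47) = -792/47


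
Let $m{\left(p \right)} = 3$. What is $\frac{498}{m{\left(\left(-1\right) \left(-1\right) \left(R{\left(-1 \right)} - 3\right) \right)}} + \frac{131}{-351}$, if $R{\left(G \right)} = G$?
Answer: $\frac{58135}{351} \approx 165.63$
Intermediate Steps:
$\frac{498}{m{\left(\left(-1\right) \left(-1\right) \left(R{\left(-1 \right)} - 3\right) \right)}} + \frac{131}{-351} = \frac{498}{3} + \frac{131}{-351} = 498 \cdot \frac{1}{3} + 131 \left(- \frac{1}{351}\right) = 166 - \frac{131}{351} = \frac{58135}{351}$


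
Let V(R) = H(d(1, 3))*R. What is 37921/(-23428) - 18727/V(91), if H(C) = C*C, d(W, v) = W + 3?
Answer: -123487283/8527792 ≈ -14.481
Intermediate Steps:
d(W, v) = 3 + W
H(C) = C²
V(R) = 16*R (V(R) = (3 + 1)²*R = 4²*R = 16*R)
37921/(-23428) - 18727/V(91) = 37921/(-23428) - 18727/(16*91) = 37921*(-1/23428) - 18727/1456 = -37921/23428 - 18727*1/1456 = -37921/23428 - 18727/1456 = -123487283/8527792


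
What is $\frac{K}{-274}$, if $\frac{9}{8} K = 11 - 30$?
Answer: $\frac{76}{1233} \approx 0.061638$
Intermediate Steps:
$K = - \frac{152}{9}$ ($K = \frac{8 \left(11 - 30\right)}{9} = \frac{8}{9} \left(-19\right) = - \frac{152}{9} \approx -16.889$)
$\frac{K}{-274} = - \frac{152}{9 \left(-274\right)} = \left(- \frac{152}{9}\right) \left(- \frac{1}{274}\right) = \frac{76}{1233}$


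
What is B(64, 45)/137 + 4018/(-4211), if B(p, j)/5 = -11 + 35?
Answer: -45146/576907 ≈ -0.078255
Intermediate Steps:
B(p, j) = 120 (B(p, j) = 5*(-11 + 35) = 5*24 = 120)
B(64, 45)/137 + 4018/(-4211) = 120/137 + 4018/(-4211) = 120*(1/137) + 4018*(-1/4211) = 120/137 - 4018/4211 = -45146/576907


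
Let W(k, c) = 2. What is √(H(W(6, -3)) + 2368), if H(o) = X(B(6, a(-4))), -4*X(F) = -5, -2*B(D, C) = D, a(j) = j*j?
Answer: 27*√13/2 ≈ 48.675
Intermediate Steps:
a(j) = j²
B(D, C) = -D/2
X(F) = 5/4 (X(F) = -¼*(-5) = 5/4)
H(o) = 5/4
√(H(W(6, -3)) + 2368) = √(5/4 + 2368) = √(9477/4) = 27*√13/2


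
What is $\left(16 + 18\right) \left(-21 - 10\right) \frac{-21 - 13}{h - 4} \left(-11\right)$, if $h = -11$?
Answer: $\frac{394196}{15} \approx 26280.0$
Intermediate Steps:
$\left(16 + 18\right) \left(-21 - 10\right) \frac{-21 - 13}{h - 4} \left(-11\right) = \left(16 + 18\right) \left(-21 - 10\right) \frac{-21 - 13}{-11 - 4} \left(-11\right) = 34 \left(-31\right) \left(- \frac{34}{-15}\right) \left(-11\right) = - 1054 \left(\left(-34\right) \left(- \frac{1}{15}\right)\right) \left(-11\right) = \left(-1054\right) \frac{34}{15} \left(-11\right) = \left(- \frac{35836}{15}\right) \left(-11\right) = \frac{394196}{15}$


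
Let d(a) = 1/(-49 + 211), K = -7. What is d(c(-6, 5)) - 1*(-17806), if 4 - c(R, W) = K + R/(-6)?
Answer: 2884573/162 ≈ 17806.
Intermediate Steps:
c(R, W) = 11 + R/6 (c(R, W) = 4 - (-7 + R/(-6)) = 4 - (-7 + R*(-⅙)) = 4 - (-7 - R/6) = 4 + (7 + R/6) = 11 + R/6)
d(a) = 1/162
d(c(-6, 5)) - 1*(-17806) = 1/162 - 1*(-17806) = 1/162 + 17806 = 2884573/162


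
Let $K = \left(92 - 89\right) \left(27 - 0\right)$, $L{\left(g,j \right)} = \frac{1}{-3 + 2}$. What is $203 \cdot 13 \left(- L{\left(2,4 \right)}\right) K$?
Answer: $213759$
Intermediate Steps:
$L{\left(g,j \right)} = -1$ ($L{\left(g,j \right)} = \frac{1}{-1} = -1$)
$K = 81$ ($K = 3 \left(27 + 0\right) = 3 \cdot 27 = 81$)
$203 \cdot 13 \left(- L{\left(2,4 \right)}\right) K = 203 \cdot 13 \left(\left(-1\right) \left(-1\right)\right) 81 = 203 \cdot 13 \cdot 1 \cdot 81 = 203 \cdot 13 \cdot 81 = 2639 \cdot 81 = 213759$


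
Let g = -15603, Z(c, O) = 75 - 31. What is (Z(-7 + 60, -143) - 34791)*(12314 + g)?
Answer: 114282883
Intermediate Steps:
Z(c, O) = 44
(Z(-7 + 60, -143) - 34791)*(12314 + g) = (44 - 34791)*(12314 - 15603) = -34747*(-3289) = 114282883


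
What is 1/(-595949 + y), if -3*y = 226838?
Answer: -3/2014685 ≈ -1.4891e-6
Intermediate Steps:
y = -226838/3 (y = -1/3*226838 = -226838/3 ≈ -75613.)
1/(-595949 + y) = 1/(-595949 - 226838/3) = 1/(-2014685/3) = -3/2014685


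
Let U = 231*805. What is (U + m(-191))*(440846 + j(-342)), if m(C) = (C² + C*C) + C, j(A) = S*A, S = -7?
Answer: 114677712240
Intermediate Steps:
j(A) = -7*A
U = 185955
m(C) = C + 2*C² (m(C) = (C² + C²) + C = 2*C² + C = C + 2*C²)
(U + m(-191))*(440846 + j(-342)) = (185955 - 191*(1 + 2*(-191)))*(440846 - 7*(-342)) = (185955 - 191*(1 - 382))*(440846 + 2394) = (185955 - 191*(-381))*443240 = (185955 + 72771)*443240 = 258726*443240 = 114677712240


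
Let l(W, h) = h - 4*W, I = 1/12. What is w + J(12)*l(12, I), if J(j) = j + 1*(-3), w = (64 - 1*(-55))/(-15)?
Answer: -26351/60 ≈ -439.18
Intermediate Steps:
w = -119/15 (w = (64 + 55)*(-1/15) = 119*(-1/15) = -119/15 ≈ -7.9333)
I = 1/12 ≈ 0.083333
J(j) = -3 + j (J(j) = j - 3 = -3 + j)
w + J(12)*l(12, I) = -119/15 + (-3 + 12)*(1/12 - 4*12) = -119/15 + 9*(1/12 - 48) = -119/15 + 9*(-575/12) = -119/15 - 1725/4 = -26351/60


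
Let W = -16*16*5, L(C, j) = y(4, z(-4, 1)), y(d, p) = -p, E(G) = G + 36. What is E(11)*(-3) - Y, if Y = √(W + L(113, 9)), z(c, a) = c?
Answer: -141 - 2*I*√319 ≈ -141.0 - 35.721*I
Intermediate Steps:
E(G) = 36 + G
L(C, j) = 4 (L(C, j) = -1*(-4) = 4)
W = -1280 (W = -256*5 = -1280)
Y = 2*I*√319 (Y = √(-1280 + 4) = √(-1276) = 2*I*√319 ≈ 35.721*I)
E(11)*(-3) - Y = (36 + 11)*(-3) - 2*I*√319 = 47*(-3) - 2*I*√319 = -141 - 2*I*√319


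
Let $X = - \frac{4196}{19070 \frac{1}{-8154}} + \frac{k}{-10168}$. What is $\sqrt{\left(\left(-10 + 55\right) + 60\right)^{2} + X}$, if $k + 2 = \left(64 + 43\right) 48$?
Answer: $\frac{\sqrt{7530679324595808755}}{24237970} \approx 113.22$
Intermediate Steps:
$k = 5134$ ($k = -2 + \left(64 + 43\right) 48 = -2 + 107 \cdot 48 = -2 + 5136 = 5134$)
$X = \frac{86947979383}{48475940}$ ($X = - \frac{4196}{19070 \frac{1}{-8154}} + \frac{5134}{-10168} = - \frac{4196}{19070 \left(- \frac{1}{8154}\right)} + 5134 \left(- \frac{1}{10168}\right) = - \frac{4196}{- \frac{9535}{4077}} - \frac{2567}{5084} = \left(-4196\right) \left(- \frac{4077}{9535}\right) - \frac{2567}{5084} = \frac{17107092}{9535} - \frac{2567}{5084} = \frac{86947979383}{48475940} \approx 1793.6$)
$\sqrt{\left(\left(-10 + 55\right) + 60\right)^{2} + X} = \sqrt{\left(\left(-10 + 55\right) + 60\right)^{2} + \frac{86947979383}{48475940}} = \sqrt{\left(45 + 60\right)^{2} + \frac{86947979383}{48475940}} = \sqrt{105^{2} + \frac{86947979383}{48475940}} = \sqrt{11025 + \frac{86947979383}{48475940}} = \sqrt{\frac{621395217883}{48475940}} = \frac{\sqrt{7530679324595808755}}{24237970}$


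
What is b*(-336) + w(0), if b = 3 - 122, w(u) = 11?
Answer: 39995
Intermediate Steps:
b = -119
b*(-336) + w(0) = -119*(-336) + 11 = 39984 + 11 = 39995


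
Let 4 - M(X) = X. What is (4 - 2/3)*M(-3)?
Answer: 70/3 ≈ 23.333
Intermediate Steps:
M(X) = 4 - X
(4 - 2/3)*M(-3) = (4 - 2/3)*(4 - 1*(-3)) = (4 - 2*⅓)*(4 + 3) = (4 - ⅔)*7 = (10/3)*7 = 70/3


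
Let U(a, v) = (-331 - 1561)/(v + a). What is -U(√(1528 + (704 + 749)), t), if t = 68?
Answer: 128656/1643 - 1892*√2981/1643 ≈ 15.432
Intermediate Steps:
U(a, v) = -1892/(a + v)
-U(√(1528 + (704 + 749)), t) = -(-1892)/(√(1528 + (704 + 749)) + 68) = -(-1892)/(√(1528 + 1453) + 68) = -(-1892)/(√2981 + 68) = -(-1892)/(68 + √2981) = 1892/(68 + √2981)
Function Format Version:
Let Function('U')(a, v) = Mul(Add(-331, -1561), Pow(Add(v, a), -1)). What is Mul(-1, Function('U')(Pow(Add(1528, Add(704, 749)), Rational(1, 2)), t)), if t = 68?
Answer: Add(Rational(128656, 1643), Mul(Rational(-1892, 1643), Pow(2981, Rational(1, 2)))) ≈ 15.432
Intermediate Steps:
Function('U')(a, v) = Mul(-1892, Pow(Add(a, v), -1))
Mul(-1, Function('U')(Pow(Add(1528, Add(704, 749)), Rational(1, 2)), t)) = Mul(-1, Mul(-1892, Pow(Add(Pow(Add(1528, Add(704, 749)), Rational(1, 2)), 68), -1))) = Mul(-1, Mul(-1892, Pow(Add(Pow(Add(1528, 1453), Rational(1, 2)), 68), -1))) = Mul(-1, Mul(-1892, Pow(Add(Pow(2981, Rational(1, 2)), 68), -1))) = Mul(-1, Mul(-1892, Pow(Add(68, Pow(2981, Rational(1, 2))), -1))) = Mul(1892, Pow(Add(68, Pow(2981, Rational(1, 2))), -1))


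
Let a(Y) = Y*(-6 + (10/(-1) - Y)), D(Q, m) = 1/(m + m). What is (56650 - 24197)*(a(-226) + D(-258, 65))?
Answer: -200228486947/130 ≈ -1.5402e+9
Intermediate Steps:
D(Q, m) = 1/(2*m)
a(Y) = Y*(-16 - Y) (a(Y) = Y*(-6 + (10*(-1) - Y)) = Y*(-6 + (-10 - Y)) = Y*(-16 - Y))
(56650 - 24197)*(a(-226) + D(-258, 65)) = (56650 - 24197)*(-1*(-226)*(16 - 226) + (½)/65) = 32453*(-1*(-226)*(-210) + (½)*(1/65)) = 32453*(-47460 + 1/130) = 32453*(-6169799/130) = -200228486947/130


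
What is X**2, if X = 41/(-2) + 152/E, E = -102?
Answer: 5031049/10404 ≈ 483.57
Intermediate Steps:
X = -2243/102 (X = 41/(-2) + 152/(-102) = 41*(-1/2) + 152*(-1/102) = -41/2 - 76/51 = -2243/102 ≈ -21.990)
X**2 = (-2243/102)**2 = 5031049/10404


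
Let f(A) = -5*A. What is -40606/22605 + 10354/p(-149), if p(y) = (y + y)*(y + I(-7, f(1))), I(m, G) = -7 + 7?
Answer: -784467721/501853605 ≈ -1.5631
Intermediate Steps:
I(m, G) = 0
p(y) = 2*y² (p(y) = (y + y)*(y + 0) = (2*y)*y = 2*y²)
-40606/22605 + 10354/p(-149) = -40606/22605 + 10354/((2*(-149)²)) = -40606*1/22605 + 10354/((2*22201)) = -40606/22605 + 10354/44402 = -40606/22605 + 10354*(1/44402) = -40606/22605 + 5177/22201 = -784467721/501853605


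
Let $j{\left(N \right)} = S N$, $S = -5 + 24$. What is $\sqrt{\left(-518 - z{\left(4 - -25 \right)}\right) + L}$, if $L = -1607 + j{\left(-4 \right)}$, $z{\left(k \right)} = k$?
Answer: $i \sqrt{2230} \approx 47.223 i$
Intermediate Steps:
$S = 19$
$j{\left(N \right)} = 19 N$
$L = -1683$ ($L = -1607 + 19 \left(-4\right) = -1607 - 76 = -1683$)
$\sqrt{\left(-518 - z{\left(4 - -25 \right)}\right) + L} = \sqrt{\left(-518 - \left(4 - -25\right)\right) - 1683} = \sqrt{\left(-518 - \left(4 + 25\right)\right) - 1683} = \sqrt{\left(-518 - 29\right) - 1683} = \sqrt{-547 - 1683} = \sqrt{-2230} = i \sqrt{2230}$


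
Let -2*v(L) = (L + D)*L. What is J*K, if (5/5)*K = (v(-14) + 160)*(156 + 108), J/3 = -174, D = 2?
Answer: -10473408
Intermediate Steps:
J = -522 (J = 3*(-174) = -522)
v(L) = -L*(2 + L)/2 (v(L) = -(L + 2)*L/2 = -(2 + L)*L/2 = -L*(2 + L)/2)
K = 20064 (K = (-1/2*(-14)*(2 - 14) + 160)*(156 + 108) = (-1/2*(-14)*(-12) + 160)*264 = (-84 + 160)*264 = 76*264 = 20064)
J*K = -522*20064 = -10473408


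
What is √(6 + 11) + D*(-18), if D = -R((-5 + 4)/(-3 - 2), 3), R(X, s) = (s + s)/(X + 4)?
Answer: 180/7 + √17 ≈ 29.837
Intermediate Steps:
R(X, s) = 2*s/(4 + X) (R(X, s) = (2*s)/(4 + X) = 2*s/(4 + X))
D = -10/7 (D = -2*3/(4 + (-5 + 4)/(-3 - 2)) = -2*3/(4 - 1/(-5)) = -2*3/(4 - 1*(-⅕)) = -2*3/(4 + ⅕) = -2*3/21/5 = -2*3*5/21 = -1*10/7 = -10/7 ≈ -1.4286)
√(6 + 11) + D*(-18) = √(6 + 11) - 10/7*(-18) = √17 + 180/7 = 180/7 + √17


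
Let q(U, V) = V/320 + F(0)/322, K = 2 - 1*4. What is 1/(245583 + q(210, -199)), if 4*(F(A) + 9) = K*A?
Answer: 51520/12652402681 ≈ 4.0720e-6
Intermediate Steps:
K = -2 (K = 2 - 4 = -2)
F(A) = -9 - A/2 (F(A) = -9 + (-2*A)/4 = -9 - A/2)
q(U, V) = -9/322 + V/320 (q(U, V) = V/320 + (-9 - ½*0)/322 = V*(1/320) + (-9 + 0)*(1/322) = V/320 - 9*1/322 = V/320 - 9/322 = -9/322 + V/320)
1/(245583 + q(210, -199)) = 1/(245583 + (-9/322 + (1/320)*(-199))) = 1/(245583 + (-9/322 - 199/320)) = 1/(245583 - 33479/51520) = 1/(12652402681/51520) = 51520/12652402681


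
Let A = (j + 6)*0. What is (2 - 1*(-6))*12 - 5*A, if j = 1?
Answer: 96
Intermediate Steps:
A = 0 (A = (1 + 6)*0 = 7*0 = 0)
(2 - 1*(-6))*12 - 5*A = (2 - 1*(-6))*12 - 5*0 = (2 + 6)*12 + 0 = 8*12 + 0 = 96 + 0 = 96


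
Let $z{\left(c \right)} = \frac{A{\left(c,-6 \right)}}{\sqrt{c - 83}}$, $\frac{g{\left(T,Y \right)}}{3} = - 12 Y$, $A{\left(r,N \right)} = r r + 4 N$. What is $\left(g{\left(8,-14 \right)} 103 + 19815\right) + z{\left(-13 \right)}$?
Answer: $71727 - \frac{145 i \sqrt{6}}{24} \approx 71727.0 - 14.799 i$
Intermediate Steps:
$A{\left(r,N \right)} = r^{2} + 4 N$
$g{\left(T,Y \right)} = - 36 Y$ ($g{\left(T,Y \right)} = 3 \left(- 12 Y\right) = - 36 Y$)
$z{\left(c \right)} = \frac{-24 + c^{2}}{\sqrt{-83 + c}}$ ($z{\left(c \right)} = \frac{c^{2} + 4 \left(-6\right)}{\sqrt{c - 83}} = \frac{c^{2} - 24}{\sqrt{-83 + c}} = \frac{-24 + c^{2}}{\sqrt{-83 + c}}$)
$\left(g{\left(8,-14 \right)} 103 + 19815\right) + z{\left(-13 \right)} = \left(\left(-36\right) \left(-14\right) 103 + 19815\right) + \frac{-24 + \left(-13\right)^{2}}{\sqrt{-83 - 13}} = \left(504 \cdot 103 + 19815\right) + \frac{-24 + 169}{4 i \sqrt{6}} = \left(51912 + 19815\right) + - \frac{i \sqrt{6}}{24} \cdot 145 = 71727 - \frac{145 i \sqrt{6}}{24}$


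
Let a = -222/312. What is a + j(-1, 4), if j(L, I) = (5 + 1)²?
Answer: 1835/52 ≈ 35.288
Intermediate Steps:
a = -37/52 (a = -222*1/312 = -37/52 ≈ -0.71154)
j(L, I) = 36 (j(L, I) = 6² = 36)
a + j(-1, 4) = -37/52 + 36 = 1835/52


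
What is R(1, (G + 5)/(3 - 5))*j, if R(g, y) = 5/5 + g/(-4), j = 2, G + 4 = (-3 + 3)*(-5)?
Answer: 3/2 ≈ 1.5000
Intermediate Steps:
G = -4 (G = -4 + (-3 + 3)*(-5) = -4 + 0*(-5) = -4 + 0 = -4)
R(g, y) = 1 - g/4 (R(g, y) = 5*(⅕) + g*(-¼) = 1 - g/4)
R(1, (G + 5)/(3 - 5))*j = (1 - ¼*1)*2 = (1 - ¼)*2 = (¾)*2 = 3/2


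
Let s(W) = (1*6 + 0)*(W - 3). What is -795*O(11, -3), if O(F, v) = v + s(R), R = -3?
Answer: 31005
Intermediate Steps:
s(W) = -18 + 6*W (s(W) = (6 + 0)*(-3 + W) = 6*(-3 + W) = -18 + 6*W)
O(F, v) = -36 + v (O(F, v) = v + (-18 + 6*(-3)) = v + (-18 - 18) = v - 36 = -36 + v)
-795*O(11, -3) = -795*(-36 - 3) = -795*(-39) = 31005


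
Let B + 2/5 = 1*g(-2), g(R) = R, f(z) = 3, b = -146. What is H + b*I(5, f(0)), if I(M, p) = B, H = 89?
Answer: 2197/5 ≈ 439.40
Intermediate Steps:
B = -12/5 (B = -⅖ + 1*(-2) = -⅖ - 2 = -12/5 ≈ -2.4000)
I(M, p) = -12/5
H + b*I(5, f(0)) = 89 - 146*(-12/5) = 89 + 1752/5 = 2197/5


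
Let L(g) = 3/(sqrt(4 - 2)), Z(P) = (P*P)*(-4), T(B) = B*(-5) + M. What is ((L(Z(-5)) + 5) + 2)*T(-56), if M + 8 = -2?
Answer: 1890 + 405*sqrt(2) ≈ 2462.8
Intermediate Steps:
M = -10 (M = -8 - 2 = -10)
T(B) = -10 - 5*B (T(B) = B*(-5) - 10 = -5*B - 10 = -10 - 5*B)
Z(P) = -4*P**2 (Z(P) = P**2*(-4) = -4*P**2)
L(g) = 3*sqrt(2)/2 (L(g) = 3/(sqrt(2)) = 3*(sqrt(2)/2) = 3*sqrt(2)/2)
((L(Z(-5)) + 5) + 2)*T(-56) = ((3*sqrt(2)/2 + 5) + 2)*(-10 - 5*(-56)) = ((5 + 3*sqrt(2)/2) + 2)*(-10 + 280) = (7 + 3*sqrt(2)/2)*270 = 1890 + 405*sqrt(2)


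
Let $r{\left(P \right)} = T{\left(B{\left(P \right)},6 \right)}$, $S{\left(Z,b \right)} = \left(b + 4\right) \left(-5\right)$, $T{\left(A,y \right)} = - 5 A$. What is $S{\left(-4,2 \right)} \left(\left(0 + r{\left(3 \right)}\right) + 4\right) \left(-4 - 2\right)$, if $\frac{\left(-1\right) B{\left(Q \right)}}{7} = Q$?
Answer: $19620$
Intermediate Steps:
$B{\left(Q \right)} = - 7 Q$
$S{\left(Z,b \right)} = -20 - 5 b$ ($S{\left(Z,b \right)} = \left(4 + b\right) \left(-5\right) = -20 - 5 b$)
$r{\left(P \right)} = 35 P$ ($r{\left(P \right)} = - 5 \left(- 7 P\right) = 35 P$)
$S{\left(-4,2 \right)} \left(\left(0 + r{\left(3 \right)}\right) + 4\right) \left(-4 - 2\right) = \left(-20 - 10\right) \left(\left(0 + 35 \cdot 3\right) + 4\right) \left(-4 - 2\right) = \left(-20 - 10\right) \left(\left(0 + 105\right) + 4\right) \left(-6\right) = - 30 \left(105 + 4\right) \left(-6\right) = \left(-30\right) 109 \left(-6\right) = \left(-3270\right) \left(-6\right) = 19620$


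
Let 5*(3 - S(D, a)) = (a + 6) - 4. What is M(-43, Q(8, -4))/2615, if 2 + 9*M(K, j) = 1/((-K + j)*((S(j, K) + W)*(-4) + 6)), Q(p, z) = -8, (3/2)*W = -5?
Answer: -5351/62932590 ≈ -8.5027e-5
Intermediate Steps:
W = -10/3 (W = (⅔)*(-5) = -10/3 ≈ -3.3333)
S(D, a) = 13/5 - a/5 (S(D, a) = 3 - ((a + 6) - 4)/5 = 3 - ((6 + a) - 4)/5 = 3 - (2 + a)/5 = 3 + (-⅖ - a/5) = 13/5 - a/5)
M(K, j) = -2/9 + 1/(9*(134/15 + 4*K/5)*(j - K)) (M(K, j) = -2/9 + 1/(9*(((-K + j)*(((13/5 - K/5) - 10/3)*(-4) + 6)))) = -2/9 + 1/(9*(((j - K)*((-11/15 - K/5)*(-4) + 6)))) = -2/9 + 1/(9*(((j - K)*((44/15 + 4*K/5) + 6)))) = -2/9 + 1/(9*(((j - K)*(134/15 + 4*K/5)))) = -2/9 + 1/(9*(((134/15 + 4*K/5)*(j - K)))) = -2/9 + (1/((134/15 + 4*K/5)*(j - K)))/9 = -2/9 + 1/(9*(134/15 + 4*K/5)*(j - K)))
M(-43, Q(8, -4))/2615 = ((15 - 268*(-8) + 24*(-43)² + 268*(-43) - 24*(-43)*(-8))/(18*(-67*(-43) - 6*(-43)² + 67*(-8) + 6*(-43)*(-8))))/2615 = ((15 + 2144 + 24*1849 - 11524 - 8256)/(18*(2881 - 6*1849 - 536 + 2064)))*(1/2615) = ((15 + 2144 + 44376 - 11524 - 8256)/(18*(2881 - 11094 - 536 + 2064)))*(1/2615) = ((1/18)*26755/(-6685))*(1/2615) = ((1/18)*(-1/6685)*26755)*(1/2615) = -5351/24066*1/2615 = -5351/62932590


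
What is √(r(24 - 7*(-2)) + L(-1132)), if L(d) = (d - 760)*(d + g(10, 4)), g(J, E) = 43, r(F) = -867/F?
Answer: √2975167326/38 ≈ 1435.4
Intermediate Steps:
L(d) = (-760 + d)*(43 + d) (L(d) = (d - 760)*(d + 43) = (-760 + d)*(43 + d))
√(r(24 - 7*(-2)) + L(-1132)) = √(-867/(24 - 7*(-2)) + (-32680 + (-1132)² - 717*(-1132))) = √(-867/(24 + 14) + (-32680 + 1281424 + 811644)) = √(-867/38 + 2060388) = √(78293877/38) = √2975167326/38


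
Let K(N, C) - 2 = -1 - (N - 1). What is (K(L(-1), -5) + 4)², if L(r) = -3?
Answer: 81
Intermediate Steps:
K(N, C) = 2 - N (K(N, C) = 2 + (-1 - (N - 1)) = 2 + (-1 - (-1 + N)) = 2 + (-1 + (1 - N)) = 2 - N)
(K(L(-1), -5) + 4)² = ((2 - 1*(-3)) + 4)² = ((2 + 3) + 4)² = (5 + 4)² = 9² = 81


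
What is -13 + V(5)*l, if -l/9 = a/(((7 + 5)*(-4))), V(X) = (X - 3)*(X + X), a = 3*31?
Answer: 1343/4 ≈ 335.75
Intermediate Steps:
a = 93
V(X) = 2*X*(-3 + X) (V(X) = (-3 + X)*(2*X) = 2*X*(-3 + X))
l = 279/16 (l = -837/((7 + 5)*(-4)) = -837/(12*(-4)) = -837/(-48) = -837*(-1)/48 = -9*(-31/16) = 279/16 ≈ 17.438)
-13 + V(5)*l = -13 + (2*5*(-3 + 5))*(279/16) = -13 + (2*5*2)*(279/16) = -13 + 20*(279/16) = -13 + 1395/4 = 1343/4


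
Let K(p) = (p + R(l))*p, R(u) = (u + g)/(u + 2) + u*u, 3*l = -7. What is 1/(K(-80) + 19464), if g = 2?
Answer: 9/228136 ≈ 3.9450e-5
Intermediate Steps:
l = -7/3 (l = (⅓)*(-7) = -7/3 ≈ -2.3333)
R(u) = 1 + u² (R(u) = (u + 2)/(u + 2) + u*u = (2 + u)/(2 + u) + u² = 1 + u²)
K(p) = p*(58/9 + p) (K(p) = (p + (1 + (-7/3)²))*p = (p + (1 + 49/9))*p = (p + 58/9)*p = (58/9 + p)*p = p*(58/9 + p))
1/(K(-80) + 19464) = 1/((⅑)*(-80)*(58 + 9*(-80)) + 19464) = 1/((⅑)*(-80)*(58 - 720) + 19464) = 1/((⅑)*(-80)*(-662) + 19464) = 1/(52960/9 + 19464) = 1/(228136/9) = 9/228136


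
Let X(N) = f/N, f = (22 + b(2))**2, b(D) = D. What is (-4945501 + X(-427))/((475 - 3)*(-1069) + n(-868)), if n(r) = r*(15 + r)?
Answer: -2111729503/100701972 ≈ -20.970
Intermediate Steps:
f = 576 (f = (22 + 2)**2 = 24**2 = 576)
X(N) = 576/N
(-4945501 + X(-427))/((475 - 3)*(-1069) + n(-868)) = (-4945501 + 576/(-427))/((475 - 3)*(-1069) - 868*(15 - 868)) = (-4945501 + 576*(-1/427))/(472*(-1069) - 868*(-853)) = (-4945501 - 576/427)/(-504568 + 740404) = -2111729503/427/235836 = -2111729503/427*1/235836 = -2111729503/100701972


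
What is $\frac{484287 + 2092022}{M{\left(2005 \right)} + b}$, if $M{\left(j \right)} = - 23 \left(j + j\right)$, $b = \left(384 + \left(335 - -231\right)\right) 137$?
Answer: $\frac{2576309}{37920} \approx 67.941$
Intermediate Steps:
$b = 130150$ ($b = \left(384 + \left(335 + 231\right)\right) 137 = \left(384 + 566\right) 137 = 950 \cdot 137 = 130150$)
$M{\left(j \right)} = - 46 j$ ($M{\left(j \right)} = - 23 \cdot 2 j = - 46 j$)
$\frac{484287 + 2092022}{M{\left(2005 \right)} + b} = \frac{484287 + 2092022}{\left(-46\right) 2005 + 130150} = \frac{2576309}{-92230 + 130150} = \frac{2576309}{37920}$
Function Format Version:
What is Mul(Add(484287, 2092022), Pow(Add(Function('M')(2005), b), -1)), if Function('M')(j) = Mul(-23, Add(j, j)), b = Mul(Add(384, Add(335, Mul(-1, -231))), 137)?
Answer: Rational(2576309, 37920) ≈ 67.941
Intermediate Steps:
b = 130150 (b = Mul(Add(384, Add(335, 231)), 137) = Mul(Add(384, 566), 137) = Mul(950, 137) = 130150)
Function('M')(j) = Mul(-46, j) (Function('M')(j) = Mul(-23, Mul(2, j)) = Mul(-46, j))
Mul(Add(484287, 2092022), Pow(Add(Function('M')(2005), b), -1)) = Mul(Add(484287, 2092022), Pow(Add(Mul(-46, 2005), 130150), -1)) = Mul(2576309, Pow(Add(-92230, 130150), -1)) = Mul(2576309, Pow(37920, -1)) = Mul(2576309, Rational(1, 37920)) = Rational(2576309, 37920)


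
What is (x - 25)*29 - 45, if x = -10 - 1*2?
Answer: -1118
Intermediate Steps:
x = -12 (x = -10 - 2 = -12)
(x - 25)*29 - 45 = (-12 - 25)*29 - 45 = -37*29 - 45 = -1073 - 45 = -1118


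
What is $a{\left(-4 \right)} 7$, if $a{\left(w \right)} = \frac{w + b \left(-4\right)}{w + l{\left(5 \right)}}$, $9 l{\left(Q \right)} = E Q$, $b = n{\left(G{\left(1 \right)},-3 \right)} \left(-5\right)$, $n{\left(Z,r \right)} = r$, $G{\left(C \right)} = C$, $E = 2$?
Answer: $\frac{2016}{13} \approx 155.08$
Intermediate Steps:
$b = 15$ ($b = \left(-3\right) \left(-5\right) = 15$)
$l{\left(Q \right)} = \frac{2 Q}{9}$
$a{\left(w \right)} = \frac{-60 + w}{\frac{10}{9} + w}$ ($a{\left(w \right)} = \frac{w + 15 \left(-4\right)}{w + \frac{2}{9} \cdot 5} = \frac{w - 60}{w + \frac{10}{9}} = \frac{-60 + w}{\frac{10}{9} + w}$)
$a{\left(-4 \right)} 7 = \frac{9 \left(-60 - 4\right)}{10 + 9 \left(-4\right)} 7 = 9 \frac{1}{10 - 36} \left(-64\right) 7 = 9 \frac{1}{-26} \left(-64\right) 7 = 9 \left(- \frac{1}{26}\right) \left(-64\right) 7 = \frac{288}{13} \cdot 7 = \frac{2016}{13}$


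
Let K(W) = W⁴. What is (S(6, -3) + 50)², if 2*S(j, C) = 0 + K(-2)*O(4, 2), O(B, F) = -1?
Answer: 1764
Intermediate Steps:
S(j, C) = -8 (S(j, C) = (0 + (-2)⁴*(-1))/2 = (0 + 16*(-1))/2 = (0 - 16)/2 = (½)*(-16) = -8)
(S(6, -3) + 50)² = (-8 + 50)² = 42² = 1764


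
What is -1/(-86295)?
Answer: 1/86295 ≈ 1.1588e-5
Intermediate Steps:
-1/(-86295) = -1*(-1/86295) = 1/86295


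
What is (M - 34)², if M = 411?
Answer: 142129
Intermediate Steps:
(M - 34)² = (411 - 34)² = 377² = 142129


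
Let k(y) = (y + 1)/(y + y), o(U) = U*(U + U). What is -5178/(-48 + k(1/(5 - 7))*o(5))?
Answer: 5178/73 ≈ 70.932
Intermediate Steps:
o(U) = 2*U² (o(U) = U*(2*U) = 2*U²)
k(y) = (1 + y)/(2*y) (k(y) = (1 + y)/((2*y)) = (1 + y)*(1/(2*y)) = (1 + y)/(2*y))
-5178/(-48 + k(1/(5 - 7))*o(5)) = -5178/(-48 + ((1 + 1/(5 - 7))/(2*(1/(5 - 7))))*(2*5²)) = -5178/(-48 + ((1 + 1/(-2))/(2*(1/(-2))))*(2*25)) = -5178/(-48 + ((1 - ½)/(2*(-½)))*50) = -5178/(-48 + ((½)*(-2)*(½))*50) = -5178/(-48 - ½*50) = -5178/(-48 - 25) = -5178/(-73) = -5178*(-1/73) = 5178/73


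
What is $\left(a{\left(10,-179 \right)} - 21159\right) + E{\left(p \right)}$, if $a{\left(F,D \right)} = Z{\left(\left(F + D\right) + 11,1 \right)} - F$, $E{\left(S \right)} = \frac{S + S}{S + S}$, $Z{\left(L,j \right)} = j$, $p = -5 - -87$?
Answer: $-21167$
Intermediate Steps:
$p = 82$ ($p = -5 + 87 = 82$)
$E{\left(S \right)} = 1$ ($E{\left(S \right)} = \frac{2 S}{2 S} = 2 S \frac{1}{2 S} = 1$)
$a{\left(F,D \right)} = 1 - F$
$\left(a{\left(10,-179 \right)} - 21159\right) + E{\left(p \right)} = \left(\left(1 - 10\right) - 21159\right) + 1 = \left(-9 - 21159\right) + 1 = -21168 + 1 = -21167$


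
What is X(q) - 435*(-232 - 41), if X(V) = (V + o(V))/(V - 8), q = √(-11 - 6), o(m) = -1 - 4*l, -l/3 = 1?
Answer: 9619084/81 - 19*I*√17/81 ≈ 1.1875e+5 - 0.96715*I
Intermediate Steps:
l = -3 (l = -3*1 = -3)
o(m) = 11 (o(m) = -1 - 4*(-3) = -1 + 12 = 11)
q = I*√17 (q = √(-17) = I*√17 ≈ 4.1231*I)
X(V) = (11 + V)/(-8 + V) (X(V) = (V + 11)/(V - 8) = (11 + V)/(-8 + V))
X(q) - 435*(-232 - 41) = (11 + I*√17)/(-8 + I*√17) - 435*(-232 - 41) = (11 + I*√17)/(-8 + I*√17) - 435*(-273) = (11 + I*√17)/(-8 + I*√17) + 118755 = 118755 + (11 + I*√17)/(-8 + I*√17)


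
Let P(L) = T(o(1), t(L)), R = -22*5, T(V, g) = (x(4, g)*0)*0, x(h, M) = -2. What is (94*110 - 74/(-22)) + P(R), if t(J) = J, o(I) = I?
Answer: 113777/11 ≈ 10343.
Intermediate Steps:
T(V, g) = 0 (T(V, g) = -2*0*0 = 0*0 = 0)
R = -110
P(L) = 0
(94*110 - 74/(-22)) + P(R) = (94*110 - 74/(-22)) + 0 = (10340 - 74*(-1/22)) + 0 = (10340 + 37/11) + 0 = 113777/11 + 0 = 113777/11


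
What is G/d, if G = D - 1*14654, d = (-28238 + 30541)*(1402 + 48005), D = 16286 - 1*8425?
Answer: -6793/113784321 ≈ -5.9701e-5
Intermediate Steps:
D = 7861 (D = 16286 - 8425 = 7861)
d = 113784321 (d = 2303*49407 = 113784321)
G = -6793 (G = 7861 - 1*14654 = 7861 - 14654 = -6793)
G/d = -6793/113784321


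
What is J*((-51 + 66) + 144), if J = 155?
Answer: 24645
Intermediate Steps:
J*((-51 + 66) + 144) = 155*((-51 + 66) + 144) = 155*(15 + 144) = 155*159 = 24645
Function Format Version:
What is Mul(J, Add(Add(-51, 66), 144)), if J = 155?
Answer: 24645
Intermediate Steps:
Mul(J, Add(Add(-51, 66), 144)) = Mul(155, Add(Add(-51, 66), 144)) = Mul(155, Add(15, 144)) = Mul(155, 159) = 24645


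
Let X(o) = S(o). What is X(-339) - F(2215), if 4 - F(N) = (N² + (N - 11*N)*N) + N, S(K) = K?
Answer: -44154153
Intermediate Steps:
X(o) = o
F(N) = 4 - N + 9*N² (F(N) = 4 - ((N² + (N - 11*N)*N) + N) = 4 - ((N² + (-10*N)*N) + N) = 4 - ((N² - 10*N²) + N) = 4 - (-9*N² + N) = 4 - (N - 9*N²) = 4 + (-N + 9*N²) = 4 - N + 9*N²)
X(-339) - F(2215) = -339 - (4 - 1*2215 + 9*2215²) = -339 - (4 - 2215 + 9*4906225) = -339 - (4 - 2215 + 44156025) = -339 - 1*44153814 = -339 - 44153814 = -44154153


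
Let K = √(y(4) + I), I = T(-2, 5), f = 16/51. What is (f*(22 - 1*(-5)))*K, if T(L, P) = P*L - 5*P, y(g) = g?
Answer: 144*I*√31/17 ≈ 47.162*I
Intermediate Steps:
f = 16/51 (f = 16*(1/51) = 16/51 ≈ 0.31373)
T(L, P) = -5*P + L*P (T(L, P) = L*P - 5*P = -5*P + L*P)
I = -35 (I = 5*(-5 - 2) = 5*(-7) = -35)
K = I*√31 (K = √(4 - 35) = √(-31) = I*√31 ≈ 5.5678*I)
(f*(22 - 1*(-5)))*K = (16*(22 - 1*(-5))/51)*(I*√31) = (16*(22 + 5)/51)*(I*√31) = ((16/51)*27)*(I*√31) = 144*(I*√31)/17 = 144*I*√31/17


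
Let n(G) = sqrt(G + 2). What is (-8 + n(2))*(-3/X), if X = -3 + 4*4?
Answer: 18/13 ≈ 1.3846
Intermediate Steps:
X = 13 (X = -3 + 16 = 13)
n(G) = sqrt(2 + G)
(-8 + n(2))*(-3/X) = (-8 + sqrt(2 + 2))*(-3/13) = (-8 + sqrt(4))*(-3*1/13) = (-8 + 2)*(-3/13) = -6*(-3/13) = 18/13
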